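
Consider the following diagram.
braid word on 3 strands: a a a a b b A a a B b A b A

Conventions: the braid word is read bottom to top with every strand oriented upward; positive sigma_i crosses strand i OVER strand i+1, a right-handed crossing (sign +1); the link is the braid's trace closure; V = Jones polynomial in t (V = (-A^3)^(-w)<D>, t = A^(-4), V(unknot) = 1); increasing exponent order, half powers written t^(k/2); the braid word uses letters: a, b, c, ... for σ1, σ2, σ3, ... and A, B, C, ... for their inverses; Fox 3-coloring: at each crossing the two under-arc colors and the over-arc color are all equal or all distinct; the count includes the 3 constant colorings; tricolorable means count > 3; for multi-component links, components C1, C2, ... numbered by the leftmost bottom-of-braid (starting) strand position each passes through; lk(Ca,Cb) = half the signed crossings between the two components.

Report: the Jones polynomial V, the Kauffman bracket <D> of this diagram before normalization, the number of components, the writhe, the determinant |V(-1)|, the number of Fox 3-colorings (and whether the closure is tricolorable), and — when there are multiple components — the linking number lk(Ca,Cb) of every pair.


Jones polynomial: V(t) = t^2 + 2t^4 - 2t^5 + t^6 - 2t^7 + t^8
<D> = A^-14 - 2A^-10 + A^-6 - 2A^-2 + 2A^2 + A^10; writhe +6
components 1, writhe +6 (14 crossings)
3-colorings: 27 of 3^14, det 9 — tricolorable
note: w = +6 (over 14 crossings) is diagram-only; (-A^3)^(-6) removes it from V


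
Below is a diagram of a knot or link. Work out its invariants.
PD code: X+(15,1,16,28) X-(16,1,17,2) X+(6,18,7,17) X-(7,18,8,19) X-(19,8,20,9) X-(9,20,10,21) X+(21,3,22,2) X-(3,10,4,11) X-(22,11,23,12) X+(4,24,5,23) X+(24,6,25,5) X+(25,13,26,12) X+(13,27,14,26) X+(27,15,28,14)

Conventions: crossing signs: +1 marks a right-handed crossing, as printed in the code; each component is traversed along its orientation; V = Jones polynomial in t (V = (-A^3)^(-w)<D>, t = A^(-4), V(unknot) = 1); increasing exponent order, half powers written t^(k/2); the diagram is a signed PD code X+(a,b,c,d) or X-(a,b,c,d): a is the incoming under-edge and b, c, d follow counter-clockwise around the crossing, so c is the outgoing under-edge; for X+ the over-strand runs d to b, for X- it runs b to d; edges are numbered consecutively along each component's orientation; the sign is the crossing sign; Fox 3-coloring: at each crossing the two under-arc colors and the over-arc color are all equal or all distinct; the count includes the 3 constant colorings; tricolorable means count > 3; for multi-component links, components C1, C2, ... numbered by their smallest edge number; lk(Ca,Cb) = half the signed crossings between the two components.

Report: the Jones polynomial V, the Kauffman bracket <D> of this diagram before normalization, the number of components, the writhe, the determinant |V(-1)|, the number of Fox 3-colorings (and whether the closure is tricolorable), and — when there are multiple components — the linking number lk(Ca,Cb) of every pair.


V = -t^-2 + 2t^-1 - 3 + 5t - 4t^2 + 5t^3 - 4t^4 + 2t^5 - t^6
<D> = -A^-18 + 2A^-14 - 4A^-10 + 5A^-6 - 4A^-2 + 5A^2 - 3A^6 + 2A^10 - A^14 (w = +2)
1 component over 14 crossings, w = +2
9 Fox colorings among 3^14, |V(-1)| = 27: tricolorable
why: w = +2 (over 14 crossings) is diagram-only; (-A^3)^(-2) removes it from V


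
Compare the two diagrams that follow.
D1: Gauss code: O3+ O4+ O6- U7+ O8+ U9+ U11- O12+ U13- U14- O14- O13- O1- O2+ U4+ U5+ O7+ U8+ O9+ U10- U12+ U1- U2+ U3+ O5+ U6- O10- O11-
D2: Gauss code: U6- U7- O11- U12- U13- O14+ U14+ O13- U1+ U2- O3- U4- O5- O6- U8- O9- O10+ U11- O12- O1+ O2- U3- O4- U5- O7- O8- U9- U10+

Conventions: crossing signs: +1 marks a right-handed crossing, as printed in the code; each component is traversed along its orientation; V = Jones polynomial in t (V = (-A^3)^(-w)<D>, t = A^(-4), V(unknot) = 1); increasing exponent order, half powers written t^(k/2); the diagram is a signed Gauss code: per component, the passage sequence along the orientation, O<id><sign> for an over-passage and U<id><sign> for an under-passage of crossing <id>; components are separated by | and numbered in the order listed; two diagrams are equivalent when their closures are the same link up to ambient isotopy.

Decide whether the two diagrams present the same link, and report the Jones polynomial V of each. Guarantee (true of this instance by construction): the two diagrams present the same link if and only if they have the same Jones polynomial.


same link: no
V(D1) = t^2 + t^4 - t^5 + t^6 - t^7  [14 crossings, <D> = -A^-22 + A^-18 - A^-14 + A^-10 + A^-2, w = +2]
D2 (bracket A^-12 + A^-4 - 1 + A^4 - A^8 + A^12 - A^16; 14 crossings at w = -8): V = -t^-10 + t^-9 - t^-8 + t^-7 - t^-6 + t^-5 + t^-3
note: V(t) takes 2 values over 2 diagrams, fixing the grouping


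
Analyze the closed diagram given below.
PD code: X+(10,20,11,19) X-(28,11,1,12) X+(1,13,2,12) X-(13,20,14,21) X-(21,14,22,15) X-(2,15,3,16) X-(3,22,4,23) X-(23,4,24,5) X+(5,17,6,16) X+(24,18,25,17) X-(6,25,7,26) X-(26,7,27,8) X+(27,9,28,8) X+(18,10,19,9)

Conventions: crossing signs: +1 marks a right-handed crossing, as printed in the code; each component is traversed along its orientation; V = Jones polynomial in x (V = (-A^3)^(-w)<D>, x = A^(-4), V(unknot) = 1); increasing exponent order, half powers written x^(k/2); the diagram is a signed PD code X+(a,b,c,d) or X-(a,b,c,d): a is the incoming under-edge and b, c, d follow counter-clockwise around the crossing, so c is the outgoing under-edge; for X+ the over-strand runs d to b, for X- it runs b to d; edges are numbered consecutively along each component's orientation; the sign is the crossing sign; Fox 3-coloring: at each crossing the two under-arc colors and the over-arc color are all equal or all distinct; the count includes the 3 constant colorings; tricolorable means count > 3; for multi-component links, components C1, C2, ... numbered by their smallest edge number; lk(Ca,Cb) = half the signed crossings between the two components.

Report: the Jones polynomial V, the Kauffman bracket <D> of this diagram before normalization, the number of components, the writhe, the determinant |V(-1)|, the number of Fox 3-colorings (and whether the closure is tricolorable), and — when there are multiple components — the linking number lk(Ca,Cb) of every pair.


V = -x^-4 + x^-3 + x^-1
<D> = A^-2 + A^6 - A^10 (w = -2)
1 component over 14 crossings, w = -2
9 Fox colorings among 3^14, |V(-1)| = 3: tricolorable
why: the span of V is 3, forcing >= 3 crossings in any diagram


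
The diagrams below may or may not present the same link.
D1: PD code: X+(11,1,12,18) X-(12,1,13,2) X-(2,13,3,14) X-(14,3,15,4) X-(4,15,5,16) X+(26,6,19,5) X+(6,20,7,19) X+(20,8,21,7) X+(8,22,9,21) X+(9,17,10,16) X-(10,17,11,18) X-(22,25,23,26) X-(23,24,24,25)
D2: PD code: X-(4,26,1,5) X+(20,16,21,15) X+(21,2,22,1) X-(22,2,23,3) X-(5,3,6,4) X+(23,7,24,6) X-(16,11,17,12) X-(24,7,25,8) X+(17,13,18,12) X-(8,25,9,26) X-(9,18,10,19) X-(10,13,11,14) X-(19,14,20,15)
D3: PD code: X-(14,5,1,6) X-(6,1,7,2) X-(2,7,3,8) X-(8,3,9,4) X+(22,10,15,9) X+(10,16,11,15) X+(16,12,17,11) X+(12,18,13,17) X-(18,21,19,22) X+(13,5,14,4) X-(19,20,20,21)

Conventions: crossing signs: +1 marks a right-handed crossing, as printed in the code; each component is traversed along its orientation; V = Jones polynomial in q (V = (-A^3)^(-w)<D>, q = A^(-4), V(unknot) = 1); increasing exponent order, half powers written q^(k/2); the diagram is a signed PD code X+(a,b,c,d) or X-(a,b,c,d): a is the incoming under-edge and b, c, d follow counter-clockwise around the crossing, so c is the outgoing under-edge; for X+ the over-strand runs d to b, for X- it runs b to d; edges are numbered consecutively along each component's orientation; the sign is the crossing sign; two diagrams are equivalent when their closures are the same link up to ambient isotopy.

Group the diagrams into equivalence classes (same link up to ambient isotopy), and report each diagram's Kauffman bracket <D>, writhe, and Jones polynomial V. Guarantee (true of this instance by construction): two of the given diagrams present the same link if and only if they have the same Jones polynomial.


equivalence classes: {D1, D3} | {D2}
D1 (bracket A^-21 - A^-17 + 2A^-13 - 2A^-9 + 3A^-5 - A^-1 + A^3 - A^7; 13 crossings at w = -1): V = q^(-5/2) - q^(-3/2) + q^(-1/2) - 3q^(1/2) + 2q^(3/2) - 2q^(5/2) + q^(7/2) - q^(9/2)
V(D2) = -q^(-5/2) - q^(-1/2)  [13 crossings, <D> = A^-13 + A^-5, w = -5]
V(D3) = q^(-5/2) - q^(-3/2) + q^(-1/2) - 3q^(1/2) + 2q^(3/2) - 2q^(5/2) + q^(7/2) - q^(9/2)  (w -1, c 11, <D> = A^-21 - A^-17 + 2A^-13 - 2A^-9 + 3A^-5 - A^-1 + A^3 - A^7)
observation: comparing 3 Jones polynomials yields 2 groups


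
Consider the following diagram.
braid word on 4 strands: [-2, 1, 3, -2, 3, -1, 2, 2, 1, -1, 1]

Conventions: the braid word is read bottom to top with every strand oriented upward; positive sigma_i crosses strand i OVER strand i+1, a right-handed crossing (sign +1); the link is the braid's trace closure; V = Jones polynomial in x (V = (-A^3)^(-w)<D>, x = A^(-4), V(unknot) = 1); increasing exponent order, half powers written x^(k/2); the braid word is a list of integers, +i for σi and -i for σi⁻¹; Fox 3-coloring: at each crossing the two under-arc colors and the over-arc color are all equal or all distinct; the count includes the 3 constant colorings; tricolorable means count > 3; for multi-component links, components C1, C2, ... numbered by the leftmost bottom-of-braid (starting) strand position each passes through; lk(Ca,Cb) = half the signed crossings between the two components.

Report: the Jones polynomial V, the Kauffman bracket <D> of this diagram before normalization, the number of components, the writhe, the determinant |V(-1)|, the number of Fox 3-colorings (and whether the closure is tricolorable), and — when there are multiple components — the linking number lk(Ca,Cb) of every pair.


V(x) = x^-1 - 1 + 2x - 2x^2 + 2x^3 - 2x^4 + x^5
bracket: -A^-11 + 2A^-7 - 2A^-3 + 2A - 2A^5 + A^9 - A^13, w = +3
1 component, writhe +3, over 11 crossings
det 11, colorings 3 of 3^11 — not tricolorable
observation: w = +3 shifts under R1 moves; the (-A^3)^(-3) factor cancels that in V


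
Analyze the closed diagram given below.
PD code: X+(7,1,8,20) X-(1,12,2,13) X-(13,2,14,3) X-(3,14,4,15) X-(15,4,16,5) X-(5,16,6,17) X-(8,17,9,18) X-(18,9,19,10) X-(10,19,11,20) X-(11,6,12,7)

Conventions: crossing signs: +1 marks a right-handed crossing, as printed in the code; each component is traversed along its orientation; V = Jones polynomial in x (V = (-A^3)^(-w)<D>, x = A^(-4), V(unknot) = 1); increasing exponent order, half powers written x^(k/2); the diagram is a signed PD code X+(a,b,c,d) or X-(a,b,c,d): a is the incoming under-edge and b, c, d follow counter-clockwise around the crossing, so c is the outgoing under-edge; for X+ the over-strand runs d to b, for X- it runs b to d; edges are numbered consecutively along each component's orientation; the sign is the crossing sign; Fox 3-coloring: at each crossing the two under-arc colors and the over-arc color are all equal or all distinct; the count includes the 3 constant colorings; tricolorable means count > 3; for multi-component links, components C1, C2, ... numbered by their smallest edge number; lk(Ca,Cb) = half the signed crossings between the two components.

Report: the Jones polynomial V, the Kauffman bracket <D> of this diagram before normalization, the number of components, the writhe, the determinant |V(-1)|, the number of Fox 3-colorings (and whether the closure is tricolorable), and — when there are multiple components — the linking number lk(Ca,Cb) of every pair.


V(x) = -x^-12 + 2x^-11 - 3x^-10 + 4x^-9 - 5x^-8 + 4x^-7 - 3x^-6 + 3x^-5 - x^-4 + x^-3
bracket: A^-12 - A^-8 + 3A^-4 - 3 + 4A^4 - 5A^8 + 4A^12 - 3A^16 + 2A^20 - A^24, w = -8
1 component, writhe -8, over 10 crossings
det 27, colorings 9 of 3^10 — tricolorable
observation: w = -8 shifts under R1 moves; the (-A^3)^(8) factor cancels that in V


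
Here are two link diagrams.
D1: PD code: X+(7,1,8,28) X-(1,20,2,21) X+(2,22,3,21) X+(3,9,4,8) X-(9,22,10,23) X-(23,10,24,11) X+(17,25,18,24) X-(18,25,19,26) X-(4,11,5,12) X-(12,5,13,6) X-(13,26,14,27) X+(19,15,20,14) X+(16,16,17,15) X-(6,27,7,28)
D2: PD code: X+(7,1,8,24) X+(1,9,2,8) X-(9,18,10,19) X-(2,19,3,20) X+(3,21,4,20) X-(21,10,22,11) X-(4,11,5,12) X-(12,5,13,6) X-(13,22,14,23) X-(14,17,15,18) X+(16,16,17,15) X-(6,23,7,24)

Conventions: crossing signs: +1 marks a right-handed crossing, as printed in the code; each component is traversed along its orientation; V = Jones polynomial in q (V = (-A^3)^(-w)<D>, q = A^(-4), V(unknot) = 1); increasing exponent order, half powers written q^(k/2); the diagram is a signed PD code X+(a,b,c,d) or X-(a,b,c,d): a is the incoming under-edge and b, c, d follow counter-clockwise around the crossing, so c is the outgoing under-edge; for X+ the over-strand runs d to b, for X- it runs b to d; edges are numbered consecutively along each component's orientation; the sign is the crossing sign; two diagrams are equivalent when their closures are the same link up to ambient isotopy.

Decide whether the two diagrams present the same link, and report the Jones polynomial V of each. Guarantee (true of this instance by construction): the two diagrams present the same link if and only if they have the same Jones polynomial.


equivalent: yes
D1 (bracket A^-2 - A^2 + 2A^6 - A^10 + A^14 - A^18; 14 crossings at w = -2): V = -q^-6 + q^-5 - q^-4 + 2q^-3 - q^-2 + q^-1
V(D2) = -q^-6 + q^-5 - q^-4 + 2q^-3 - q^-2 + q^-1  [12 crossings, <D> = A^-8 - A^-4 + 2 - A^4 + A^8 - A^12, w = -4]
observation: from 14 to 12 crossings by R-moves: one link, two diagrams


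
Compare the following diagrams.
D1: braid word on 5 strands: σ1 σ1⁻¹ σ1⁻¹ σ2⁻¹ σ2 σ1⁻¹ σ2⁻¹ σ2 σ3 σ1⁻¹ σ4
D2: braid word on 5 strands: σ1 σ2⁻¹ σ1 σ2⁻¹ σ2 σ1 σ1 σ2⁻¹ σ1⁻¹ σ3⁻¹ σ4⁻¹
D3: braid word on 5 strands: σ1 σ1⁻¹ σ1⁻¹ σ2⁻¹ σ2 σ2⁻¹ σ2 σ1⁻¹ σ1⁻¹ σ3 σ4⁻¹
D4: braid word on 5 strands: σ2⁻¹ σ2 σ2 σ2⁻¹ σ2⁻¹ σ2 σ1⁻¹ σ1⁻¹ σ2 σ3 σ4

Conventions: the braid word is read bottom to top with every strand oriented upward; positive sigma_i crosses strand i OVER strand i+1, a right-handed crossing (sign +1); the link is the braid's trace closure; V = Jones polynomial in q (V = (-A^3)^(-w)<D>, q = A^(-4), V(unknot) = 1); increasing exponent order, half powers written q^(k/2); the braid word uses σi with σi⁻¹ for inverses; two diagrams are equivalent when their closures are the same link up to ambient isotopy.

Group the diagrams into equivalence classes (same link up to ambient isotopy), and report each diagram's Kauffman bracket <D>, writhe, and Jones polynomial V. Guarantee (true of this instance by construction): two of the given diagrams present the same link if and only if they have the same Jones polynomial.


equivalence classes: {D1, D3} | {D2} | {D4}
D1 (bracket A^-1 + A^3 + A^7 - A^15; 11 crossings at w = -1): V = q^(-9/2) - q^(-5/2) - q^(-3/2) - q^(-1/2)
V(D2) = -q^(-3/2) - 2q^(1/2) + q^(3/2) - q^(5/2) + q^(7/2)  (w -1, c 11, <D> = -A^-17 + A^-13 - A^-9 + 2A^-5 + A^3)
V(D3) = q^(-9/2) - q^(-5/2) - q^(-3/2) - q^(-1/2)  (w -3, c 11, <D> = A^-7 + A^-3 + A - A^9)
V(D4) = -q^(-5/2) - q^(-1/2)  (w +1, c 11, <D> = A^5 + A^13)
key observation: 3 values of V(q) split the 4 diagrams


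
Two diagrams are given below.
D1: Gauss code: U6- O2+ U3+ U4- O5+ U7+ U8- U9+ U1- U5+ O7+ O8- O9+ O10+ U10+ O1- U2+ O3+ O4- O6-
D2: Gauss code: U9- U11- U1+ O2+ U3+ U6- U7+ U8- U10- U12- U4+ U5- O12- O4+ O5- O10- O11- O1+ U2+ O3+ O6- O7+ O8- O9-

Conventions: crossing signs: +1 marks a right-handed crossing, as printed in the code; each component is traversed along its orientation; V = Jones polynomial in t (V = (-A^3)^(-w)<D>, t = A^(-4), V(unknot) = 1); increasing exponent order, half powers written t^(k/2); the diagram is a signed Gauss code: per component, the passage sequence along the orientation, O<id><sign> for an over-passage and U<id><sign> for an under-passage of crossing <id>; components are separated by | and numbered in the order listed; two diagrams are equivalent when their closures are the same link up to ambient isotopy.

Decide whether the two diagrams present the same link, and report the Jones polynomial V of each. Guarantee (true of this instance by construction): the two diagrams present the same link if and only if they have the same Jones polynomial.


equivalent: yes
V(D1) = 1  (w +2, c 10, <D> = A^6)
V(D2) = 1  [12 crossings, <D> = A^-6, w = -2]
key observation: all 2 diagrams share one V(t), hence one class


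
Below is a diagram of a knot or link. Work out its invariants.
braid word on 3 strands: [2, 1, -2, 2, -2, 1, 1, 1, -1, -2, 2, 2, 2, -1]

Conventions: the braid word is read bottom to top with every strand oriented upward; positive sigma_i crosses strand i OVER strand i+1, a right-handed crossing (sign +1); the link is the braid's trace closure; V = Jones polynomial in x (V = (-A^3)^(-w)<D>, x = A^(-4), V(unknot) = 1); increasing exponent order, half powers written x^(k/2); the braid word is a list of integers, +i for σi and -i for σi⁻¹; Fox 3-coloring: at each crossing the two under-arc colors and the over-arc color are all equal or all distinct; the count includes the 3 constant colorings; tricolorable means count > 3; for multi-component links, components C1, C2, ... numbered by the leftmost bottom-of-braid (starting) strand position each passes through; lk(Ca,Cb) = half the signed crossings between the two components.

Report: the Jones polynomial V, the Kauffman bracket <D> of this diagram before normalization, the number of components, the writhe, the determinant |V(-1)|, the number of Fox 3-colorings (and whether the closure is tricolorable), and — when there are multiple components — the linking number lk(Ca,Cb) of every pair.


V(x) = 2x - 2x^2 + 3x^3 - 3x^4 + 2x^5 - 2x^6 + x^7
bracket: A^-16 - 2A^-12 + 2A^-8 - 3A^-4 + 3 - 2A^4 + 2A^8, w = +4
1 component, writhe +4, over 14 crossings
det 15, colorings 9 of 3^14 — tricolorable
observation: w = +4 shifts under R1 moves; the (-A^3)^(-4) factor cancels that in V


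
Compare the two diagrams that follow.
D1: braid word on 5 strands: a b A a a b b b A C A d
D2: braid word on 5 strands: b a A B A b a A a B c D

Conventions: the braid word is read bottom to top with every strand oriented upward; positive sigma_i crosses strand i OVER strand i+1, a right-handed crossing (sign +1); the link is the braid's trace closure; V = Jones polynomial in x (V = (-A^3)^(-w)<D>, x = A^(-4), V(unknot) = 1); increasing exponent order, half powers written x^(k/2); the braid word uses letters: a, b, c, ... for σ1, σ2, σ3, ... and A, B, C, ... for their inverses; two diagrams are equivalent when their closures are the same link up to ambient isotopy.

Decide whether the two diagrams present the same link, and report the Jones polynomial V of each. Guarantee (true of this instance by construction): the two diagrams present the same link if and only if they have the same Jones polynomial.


equivalent: no
V(D1) = x + x^3 - x^4  (w +4, c 12, <D> = -A^-4 + 1 + A^8)
D2 (bracket 1; 12 crossings at w = 0): V = 1
why: comparing 2 Jones polynomials yields 2 groups


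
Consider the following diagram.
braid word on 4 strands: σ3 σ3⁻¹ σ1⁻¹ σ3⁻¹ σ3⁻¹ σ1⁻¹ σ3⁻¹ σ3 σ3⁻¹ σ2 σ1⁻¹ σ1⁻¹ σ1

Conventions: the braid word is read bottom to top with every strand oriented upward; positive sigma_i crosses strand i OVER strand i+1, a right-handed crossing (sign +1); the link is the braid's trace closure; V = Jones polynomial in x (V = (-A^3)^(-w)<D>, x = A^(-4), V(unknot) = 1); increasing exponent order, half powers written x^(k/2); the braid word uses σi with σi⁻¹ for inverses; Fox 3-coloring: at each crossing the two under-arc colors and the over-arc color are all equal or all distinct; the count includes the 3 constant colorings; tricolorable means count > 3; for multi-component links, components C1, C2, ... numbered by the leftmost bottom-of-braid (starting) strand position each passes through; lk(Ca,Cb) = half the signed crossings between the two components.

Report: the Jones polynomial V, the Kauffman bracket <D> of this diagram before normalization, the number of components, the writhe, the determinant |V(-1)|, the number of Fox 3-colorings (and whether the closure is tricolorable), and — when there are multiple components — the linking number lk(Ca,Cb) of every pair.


Jones polynomial: V(x) = x^-8 - 2x^-7 + x^-6 - 2x^-5 + 2x^-4 + x^-2
<D> = -A^-7 - 2A + 2A^5 - A^9 + 2A^13 - A^17; writhe -5
components 1, writhe -5 (13 crossings)
3-colorings: 27 of 3^13, det 9 — tricolorable
note: |V(-1)| = 9: so tricolorable, since 3 divides 9


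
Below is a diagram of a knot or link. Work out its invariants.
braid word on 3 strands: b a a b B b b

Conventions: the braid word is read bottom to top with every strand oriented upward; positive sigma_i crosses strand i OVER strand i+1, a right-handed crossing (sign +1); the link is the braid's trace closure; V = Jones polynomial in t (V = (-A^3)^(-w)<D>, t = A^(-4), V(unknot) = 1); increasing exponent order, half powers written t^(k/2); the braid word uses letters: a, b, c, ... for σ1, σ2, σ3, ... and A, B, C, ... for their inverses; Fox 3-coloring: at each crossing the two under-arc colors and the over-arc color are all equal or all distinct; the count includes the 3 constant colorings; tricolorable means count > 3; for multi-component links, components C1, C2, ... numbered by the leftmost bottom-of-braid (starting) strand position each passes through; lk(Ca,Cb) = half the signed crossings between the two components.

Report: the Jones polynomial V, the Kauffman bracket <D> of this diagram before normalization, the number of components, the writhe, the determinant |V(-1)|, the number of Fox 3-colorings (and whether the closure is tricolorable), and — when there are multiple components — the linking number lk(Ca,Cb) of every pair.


V = -t^(3/2) - 2t^(7/2) + t^(9/2) - t^(11/2) + t^(13/2)
<D> = -A^-11 + A^-7 - A^-3 + 2A + A^9 (w = +5)
2 components over 7 crossings, w = +5
lk(C1,C2): +1
9 Fox colorings among 3^7, |V(-1)| = 6: tricolorable
why: det 6 = |V(-1)|; divisible by 3, so tricolorable


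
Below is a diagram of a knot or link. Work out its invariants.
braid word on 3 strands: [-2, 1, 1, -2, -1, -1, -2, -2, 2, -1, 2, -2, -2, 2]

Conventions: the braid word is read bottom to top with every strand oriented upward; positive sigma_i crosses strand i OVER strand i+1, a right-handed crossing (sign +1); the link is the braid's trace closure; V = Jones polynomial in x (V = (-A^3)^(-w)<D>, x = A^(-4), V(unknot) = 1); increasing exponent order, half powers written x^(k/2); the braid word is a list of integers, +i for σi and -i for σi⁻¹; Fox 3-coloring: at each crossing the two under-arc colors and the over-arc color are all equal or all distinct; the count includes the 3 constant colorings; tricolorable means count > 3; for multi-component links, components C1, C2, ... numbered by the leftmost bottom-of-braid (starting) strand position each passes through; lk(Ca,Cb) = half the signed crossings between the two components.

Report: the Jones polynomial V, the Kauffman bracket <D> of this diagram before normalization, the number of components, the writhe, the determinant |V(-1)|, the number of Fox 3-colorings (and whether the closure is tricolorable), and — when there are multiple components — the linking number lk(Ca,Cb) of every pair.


V(x) = -x^-6 + x^-5 - x^-4 + 2x^-3 - x^-2 + x^-1
bracket: A^-8 - A^-4 + 2 - A^4 + A^8 - A^12, w = -4
1 component, writhe -4, over 14 crossings
det 7, colorings 3 of 3^14 — not tricolorable
observation: |V(-1)| = 7: so not tricolorable, since 3 does not divide 7


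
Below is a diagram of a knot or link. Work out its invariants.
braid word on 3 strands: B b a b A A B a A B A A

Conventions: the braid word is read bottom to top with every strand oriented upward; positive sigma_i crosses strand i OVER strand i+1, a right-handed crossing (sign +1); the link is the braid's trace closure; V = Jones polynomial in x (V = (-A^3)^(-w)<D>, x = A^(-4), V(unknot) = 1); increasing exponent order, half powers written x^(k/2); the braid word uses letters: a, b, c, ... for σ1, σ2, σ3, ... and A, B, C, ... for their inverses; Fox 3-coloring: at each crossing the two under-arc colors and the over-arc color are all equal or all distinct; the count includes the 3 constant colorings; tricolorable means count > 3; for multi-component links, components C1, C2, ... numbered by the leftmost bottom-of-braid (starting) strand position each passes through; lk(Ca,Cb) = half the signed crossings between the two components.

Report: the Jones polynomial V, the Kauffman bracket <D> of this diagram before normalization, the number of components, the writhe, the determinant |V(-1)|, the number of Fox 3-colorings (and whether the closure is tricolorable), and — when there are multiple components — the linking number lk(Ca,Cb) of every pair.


V = -x^-6 + x^-5 - x^-4 + 2x^-3 - x^-2 + x^-1
<D> = A^-8 - A^-4 + 2 - A^4 + A^8 - A^12 (w = -4)
1 component over 12 crossings, w = -4
3 Fox colorings among 3^12, |V(-1)| = 7: not tricolorable
why: det 7 = |V(-1)|; not divisible by 3, so not tricolorable


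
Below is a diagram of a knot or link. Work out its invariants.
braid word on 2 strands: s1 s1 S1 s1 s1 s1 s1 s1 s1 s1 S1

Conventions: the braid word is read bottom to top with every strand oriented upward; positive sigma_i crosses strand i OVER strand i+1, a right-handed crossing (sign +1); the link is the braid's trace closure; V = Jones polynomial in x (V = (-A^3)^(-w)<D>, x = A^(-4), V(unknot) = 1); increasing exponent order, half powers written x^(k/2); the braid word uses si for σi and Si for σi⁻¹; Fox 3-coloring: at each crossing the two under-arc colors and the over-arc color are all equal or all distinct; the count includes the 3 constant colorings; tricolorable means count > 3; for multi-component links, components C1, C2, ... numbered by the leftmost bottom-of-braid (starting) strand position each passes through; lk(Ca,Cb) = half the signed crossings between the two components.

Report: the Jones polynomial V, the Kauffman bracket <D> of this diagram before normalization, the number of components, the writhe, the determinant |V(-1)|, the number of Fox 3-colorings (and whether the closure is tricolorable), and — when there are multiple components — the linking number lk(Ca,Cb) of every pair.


V(x) = x^3 + x^5 - x^6 + x^7 - x^8 + x^9 - x^10
bracket: A^-19 - A^-15 + A^-11 - A^-7 + A^-3 - A - A^9, w = +7
1 component, writhe +7, over 11 crossings
det 7, colorings 3 of 3^11 — not tricolorable
observation: w = +7 shifts under R1 moves; the (-A^3)^(-7) factor cancels that in V


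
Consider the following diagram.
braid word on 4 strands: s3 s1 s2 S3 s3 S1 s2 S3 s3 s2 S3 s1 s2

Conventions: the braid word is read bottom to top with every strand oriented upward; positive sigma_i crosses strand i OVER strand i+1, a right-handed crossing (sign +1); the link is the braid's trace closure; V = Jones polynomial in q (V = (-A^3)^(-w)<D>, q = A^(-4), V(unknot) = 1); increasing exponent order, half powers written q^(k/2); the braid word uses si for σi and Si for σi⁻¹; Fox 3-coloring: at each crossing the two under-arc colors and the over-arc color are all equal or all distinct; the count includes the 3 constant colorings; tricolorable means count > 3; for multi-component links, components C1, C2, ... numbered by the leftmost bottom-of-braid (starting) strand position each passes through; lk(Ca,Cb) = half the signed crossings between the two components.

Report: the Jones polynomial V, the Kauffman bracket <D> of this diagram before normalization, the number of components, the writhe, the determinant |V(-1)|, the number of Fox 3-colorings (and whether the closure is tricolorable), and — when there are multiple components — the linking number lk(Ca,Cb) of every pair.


Jones polynomial: V(q) = q - q^2 + 2q^3 - q^4 + q^5 - q^6
<D> = A^-9 - A^-5 + A^-1 - 2A^3 + A^7 - A^11; writhe +5
components 1, writhe +5 (13 crossings)
3-colorings: 3 of 3^13, det 7 — not tricolorable
note: free reduction leaves σ3 σ1 σ2 σ1⁻¹ σ2 σ2 σ3⁻¹ σ1 σ2 of the original 13 letters


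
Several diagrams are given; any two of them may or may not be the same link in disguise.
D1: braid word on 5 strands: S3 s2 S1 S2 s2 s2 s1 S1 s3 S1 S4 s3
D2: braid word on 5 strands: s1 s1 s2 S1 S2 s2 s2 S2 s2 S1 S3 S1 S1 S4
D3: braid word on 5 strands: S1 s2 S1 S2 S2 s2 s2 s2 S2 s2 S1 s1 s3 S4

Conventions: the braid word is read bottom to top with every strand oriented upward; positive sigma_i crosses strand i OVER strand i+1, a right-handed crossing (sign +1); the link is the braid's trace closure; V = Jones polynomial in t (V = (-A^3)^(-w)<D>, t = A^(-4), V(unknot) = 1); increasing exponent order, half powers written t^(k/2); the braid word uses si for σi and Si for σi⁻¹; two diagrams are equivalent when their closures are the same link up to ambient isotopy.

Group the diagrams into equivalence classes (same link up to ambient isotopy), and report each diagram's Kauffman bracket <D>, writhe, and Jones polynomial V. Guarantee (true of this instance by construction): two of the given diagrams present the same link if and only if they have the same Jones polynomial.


equivalence classes: {D1, D2, D3}
D1 (bracket A^-8 - A^-4 + 1 - A^4 + A^8; 12 crossings at w = 0): V = t^-2 - t^-1 + 1 - t + t^2
V(D2) = t^-2 - t^-1 + 1 - t + t^2  [14 crossings, <D> = A^-14 - A^-10 + A^-6 - A^-2 + A^2, w = -2]
D3 (bracket A^-8 - A^-4 + 1 - A^4 + A^8; 14 crossings at w = 0): V = t^-2 - t^-1 + 1 - t + t^2
key observation: all 3 diagrams share one V(t), hence one class


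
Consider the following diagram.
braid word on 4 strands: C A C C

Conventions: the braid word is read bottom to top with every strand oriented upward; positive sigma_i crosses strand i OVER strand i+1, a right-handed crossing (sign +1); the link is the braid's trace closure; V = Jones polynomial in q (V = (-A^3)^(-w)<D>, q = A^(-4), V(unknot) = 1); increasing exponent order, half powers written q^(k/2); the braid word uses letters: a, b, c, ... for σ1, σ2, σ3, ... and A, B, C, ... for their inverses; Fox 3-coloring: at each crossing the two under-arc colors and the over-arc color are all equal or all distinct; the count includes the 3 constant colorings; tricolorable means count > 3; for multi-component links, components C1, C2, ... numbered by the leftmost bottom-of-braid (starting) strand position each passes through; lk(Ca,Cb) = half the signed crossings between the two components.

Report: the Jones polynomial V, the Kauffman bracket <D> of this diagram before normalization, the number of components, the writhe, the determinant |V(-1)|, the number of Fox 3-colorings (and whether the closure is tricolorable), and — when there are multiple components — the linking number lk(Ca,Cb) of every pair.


Jones polynomial: V(q) = q^(-9/2) - q^(-5/2) - q^(-3/2) - q^(-1/2)
<D> = -A^-10 - A^-6 - A^-2 + A^6; writhe -4
components 2, writhe -4 (4 crossings)
linking number lk(C1,C2) = 0
3-colorings: 27 of 3^4, det 0 — tricolorable
note: |V(-1)| = 0: so tricolorable, since 3 divides 0


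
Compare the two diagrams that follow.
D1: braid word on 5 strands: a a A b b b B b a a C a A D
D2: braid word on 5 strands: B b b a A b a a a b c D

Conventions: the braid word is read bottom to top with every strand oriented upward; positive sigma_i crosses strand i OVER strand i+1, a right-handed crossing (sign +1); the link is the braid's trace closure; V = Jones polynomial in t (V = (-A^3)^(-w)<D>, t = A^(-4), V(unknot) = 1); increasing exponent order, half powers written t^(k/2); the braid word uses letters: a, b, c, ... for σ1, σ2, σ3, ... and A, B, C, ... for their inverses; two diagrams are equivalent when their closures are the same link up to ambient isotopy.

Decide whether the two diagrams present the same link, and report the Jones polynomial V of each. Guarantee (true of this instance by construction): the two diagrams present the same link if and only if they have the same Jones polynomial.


equivalent: yes
V(D1) = t^2 + 2t^4 - 2t^5 + t^6 - 2t^7 + t^8  (w +4, c 14, <D> = A^-20 - 2A^-16 + A^-12 - 2A^-8 + 2A^-4 + A^4)
D2 (bracket A^-14 - 2A^-10 + A^-6 - 2A^-2 + 2A^2 + A^10; 12 crossings at w = +6): V = t^2 + 2t^4 - 2t^5 + t^6 - 2t^7 + t^8
why: all 2 diagrams share one V(t), hence one class


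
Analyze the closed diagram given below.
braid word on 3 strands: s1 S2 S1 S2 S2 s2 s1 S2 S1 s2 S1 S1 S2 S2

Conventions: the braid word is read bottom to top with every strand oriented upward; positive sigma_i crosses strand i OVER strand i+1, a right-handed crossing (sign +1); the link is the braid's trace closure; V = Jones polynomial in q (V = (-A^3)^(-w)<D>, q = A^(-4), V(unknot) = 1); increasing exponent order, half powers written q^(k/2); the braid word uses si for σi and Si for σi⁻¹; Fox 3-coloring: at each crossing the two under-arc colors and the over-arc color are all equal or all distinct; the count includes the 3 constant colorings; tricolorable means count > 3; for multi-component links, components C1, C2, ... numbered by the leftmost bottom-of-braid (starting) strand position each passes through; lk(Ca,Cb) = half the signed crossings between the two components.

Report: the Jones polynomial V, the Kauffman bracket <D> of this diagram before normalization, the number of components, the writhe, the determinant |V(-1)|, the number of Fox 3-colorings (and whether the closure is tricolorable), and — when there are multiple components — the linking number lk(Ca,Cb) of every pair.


V(q) = -q^-9 + 2q^-8 - 3q^-7 + 3q^-6 - 3q^-5 + 3q^-4 - q^-3 + q^-2
bracket: A^-10 - A^-6 + 3A^-2 - 3A^2 + 3A^6 - 3A^10 + 2A^14 - A^18, w = -6
1 component, writhe -6, over 14 crossings
det 17, colorings 3 of 3^14 — not tricolorable
observation: w = -6 (over 14 crossings) is diagram-only; (-A^3)^(6) removes it from V


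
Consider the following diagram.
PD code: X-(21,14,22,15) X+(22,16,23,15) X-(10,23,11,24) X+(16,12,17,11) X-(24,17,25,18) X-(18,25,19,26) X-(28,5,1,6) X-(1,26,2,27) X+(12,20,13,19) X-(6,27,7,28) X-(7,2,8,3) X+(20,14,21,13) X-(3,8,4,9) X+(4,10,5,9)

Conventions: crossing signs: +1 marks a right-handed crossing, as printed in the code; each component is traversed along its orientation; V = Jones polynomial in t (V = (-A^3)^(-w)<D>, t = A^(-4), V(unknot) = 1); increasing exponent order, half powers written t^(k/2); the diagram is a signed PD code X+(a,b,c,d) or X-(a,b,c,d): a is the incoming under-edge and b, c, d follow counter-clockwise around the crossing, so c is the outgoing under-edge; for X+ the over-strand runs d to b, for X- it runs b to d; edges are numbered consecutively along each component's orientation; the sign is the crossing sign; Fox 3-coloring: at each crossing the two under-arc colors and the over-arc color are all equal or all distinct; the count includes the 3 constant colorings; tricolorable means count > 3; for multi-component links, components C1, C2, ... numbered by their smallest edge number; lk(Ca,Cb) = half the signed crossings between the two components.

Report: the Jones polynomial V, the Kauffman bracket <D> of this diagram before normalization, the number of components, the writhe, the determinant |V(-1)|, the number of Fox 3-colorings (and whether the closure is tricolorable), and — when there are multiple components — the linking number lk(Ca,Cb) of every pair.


V = t^-7 - 3t^-6 + 4t^-5 - 6t^-4 + 7t^-3 - 6t^-2 + 6t^-1 - 3 + 2t - t^2
<D> = -A^-20 + 2A^-16 - 3A^-12 + 6A^-8 - 6A^-4 + 7 - 6A^4 + 4A^8 - 3A^12 + A^16 (w = -4)
1 component over 14 crossings, w = -4
9 Fox colorings among 3^14, |V(-1)| = 39: tricolorable
why: the span of V is 9, forcing >= 9 crossings in any diagram


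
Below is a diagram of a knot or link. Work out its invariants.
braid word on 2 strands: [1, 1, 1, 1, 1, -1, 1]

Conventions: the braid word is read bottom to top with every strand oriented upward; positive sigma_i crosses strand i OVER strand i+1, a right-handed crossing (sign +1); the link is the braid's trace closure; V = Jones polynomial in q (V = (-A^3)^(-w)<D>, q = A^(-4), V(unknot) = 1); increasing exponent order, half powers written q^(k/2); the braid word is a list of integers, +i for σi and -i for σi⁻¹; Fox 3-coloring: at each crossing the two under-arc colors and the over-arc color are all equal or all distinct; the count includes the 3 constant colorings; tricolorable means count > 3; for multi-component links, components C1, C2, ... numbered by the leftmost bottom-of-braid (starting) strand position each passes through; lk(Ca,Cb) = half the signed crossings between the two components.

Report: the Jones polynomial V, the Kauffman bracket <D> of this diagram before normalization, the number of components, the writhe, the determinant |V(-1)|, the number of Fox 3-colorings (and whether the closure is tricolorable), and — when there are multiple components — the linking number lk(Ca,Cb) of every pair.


V(q) = q^2 + q^4 - q^5 + q^6 - q^7
bracket: A^-13 - A^-9 + A^-5 - A^-1 - A^7, w = +5
1 component, writhe +5, over 7 crossings
det 5, colorings 3 of 3^7 — not tricolorable
observation: the word shrinks to σ1 σ1 σ1 σ1 σ1 after cancelling


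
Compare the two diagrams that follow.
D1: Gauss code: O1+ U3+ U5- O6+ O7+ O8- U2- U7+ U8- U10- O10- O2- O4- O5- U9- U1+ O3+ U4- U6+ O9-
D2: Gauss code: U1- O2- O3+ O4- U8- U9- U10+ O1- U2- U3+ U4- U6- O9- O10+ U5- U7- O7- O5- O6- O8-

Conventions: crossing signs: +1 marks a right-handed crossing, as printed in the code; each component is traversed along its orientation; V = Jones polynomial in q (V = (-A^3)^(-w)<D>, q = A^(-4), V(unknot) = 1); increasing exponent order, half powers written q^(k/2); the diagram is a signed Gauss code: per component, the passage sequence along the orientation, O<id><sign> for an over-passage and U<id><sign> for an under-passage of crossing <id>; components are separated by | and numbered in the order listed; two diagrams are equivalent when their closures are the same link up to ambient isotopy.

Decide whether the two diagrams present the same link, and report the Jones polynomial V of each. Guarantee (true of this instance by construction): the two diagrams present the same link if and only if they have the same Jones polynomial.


equivalent: no
D1 (bracket A^-6; 10 crossings at w = -2): V = 1
D2 (bracket A^-14 + A^-6 - A^-2; 10 crossings at w = -6): V = -q^-4 + q^-3 + q^-1
key observation: 2 values of V(q) split the 2 diagrams


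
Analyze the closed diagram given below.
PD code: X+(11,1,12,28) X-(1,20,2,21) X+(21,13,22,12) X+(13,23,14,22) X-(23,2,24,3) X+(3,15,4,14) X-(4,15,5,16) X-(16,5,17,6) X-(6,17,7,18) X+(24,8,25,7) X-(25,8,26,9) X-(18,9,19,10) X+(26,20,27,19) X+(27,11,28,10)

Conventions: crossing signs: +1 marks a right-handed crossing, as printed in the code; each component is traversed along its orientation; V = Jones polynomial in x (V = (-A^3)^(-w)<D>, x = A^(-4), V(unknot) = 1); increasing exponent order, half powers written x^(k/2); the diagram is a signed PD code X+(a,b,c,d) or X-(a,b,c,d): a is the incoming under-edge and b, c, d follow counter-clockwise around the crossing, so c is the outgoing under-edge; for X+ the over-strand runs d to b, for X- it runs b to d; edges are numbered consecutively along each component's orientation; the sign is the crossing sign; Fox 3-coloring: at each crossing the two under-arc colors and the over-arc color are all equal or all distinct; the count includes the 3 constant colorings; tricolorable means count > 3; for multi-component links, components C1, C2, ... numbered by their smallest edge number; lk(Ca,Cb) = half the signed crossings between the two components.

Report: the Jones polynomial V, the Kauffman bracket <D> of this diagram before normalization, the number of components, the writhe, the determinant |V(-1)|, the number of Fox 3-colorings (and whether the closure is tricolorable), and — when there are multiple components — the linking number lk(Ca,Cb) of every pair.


V(x) = x^-4 - 2x^-3 + 3x^-2 - 4x^-1 + 5 - 4x + 3x^2 - 2x^3 + x^4
bracket: A^-16 - 2A^-12 + 3A^-8 - 4A^-4 + 5 - 4A^4 + 3A^8 - 2A^12 + A^16, w = 0
1 component, writhe 0, over 14 crossings
det 25, colorings 3 of 3^14 — not tricolorable
observation: |V(-1)| = 25: so not tricolorable, since 3 does not divide 25
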